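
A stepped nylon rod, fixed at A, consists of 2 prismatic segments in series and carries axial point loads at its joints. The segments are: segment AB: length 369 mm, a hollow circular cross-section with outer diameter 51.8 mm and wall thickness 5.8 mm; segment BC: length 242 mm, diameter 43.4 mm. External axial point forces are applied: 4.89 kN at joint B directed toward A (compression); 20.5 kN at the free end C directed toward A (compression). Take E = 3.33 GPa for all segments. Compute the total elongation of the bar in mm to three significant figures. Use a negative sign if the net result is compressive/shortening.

Internal axial forces (sectioning from the free end, tension +): N_BC = -20.5 kN, N_AB = -25.39 kN.
A_AB = 838.2 mm².
A_BC = 1479 mm².
δ_AB = -25390·369/(838.2·3330) = -3.357 mm
δ_BC = -20500·242/(1479·3330) = -1.007 mm
δ = Σδ_i = -4.364 mm.

-4.36 mm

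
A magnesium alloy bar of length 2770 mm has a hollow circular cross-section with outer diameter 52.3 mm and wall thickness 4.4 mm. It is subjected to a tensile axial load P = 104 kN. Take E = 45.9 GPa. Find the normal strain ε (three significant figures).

A = 662.1 mm².
σ = N/A = 157.1 MPa; ε = σ/E = 157.1/45900 = 3.422e-03.

0.00342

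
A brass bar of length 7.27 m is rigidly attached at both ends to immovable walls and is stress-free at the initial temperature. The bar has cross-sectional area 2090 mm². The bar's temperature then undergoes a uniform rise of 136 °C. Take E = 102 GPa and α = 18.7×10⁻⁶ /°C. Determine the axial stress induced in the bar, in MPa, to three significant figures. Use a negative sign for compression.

-259 MPa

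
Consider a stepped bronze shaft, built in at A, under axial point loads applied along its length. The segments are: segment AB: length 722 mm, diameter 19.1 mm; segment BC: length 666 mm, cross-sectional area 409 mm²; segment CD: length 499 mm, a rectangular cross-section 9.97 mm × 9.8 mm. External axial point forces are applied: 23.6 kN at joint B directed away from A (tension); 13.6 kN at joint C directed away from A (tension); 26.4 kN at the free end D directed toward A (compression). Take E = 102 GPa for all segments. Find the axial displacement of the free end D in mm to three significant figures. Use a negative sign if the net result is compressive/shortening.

-1.26 mm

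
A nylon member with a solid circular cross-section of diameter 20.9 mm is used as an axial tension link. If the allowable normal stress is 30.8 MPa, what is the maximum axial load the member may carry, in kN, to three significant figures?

10.6 kN

A = 343.1 mm².
P_max = σ_allow · A = 30.8 · 343.1 = 10570 N = 10.57 kN.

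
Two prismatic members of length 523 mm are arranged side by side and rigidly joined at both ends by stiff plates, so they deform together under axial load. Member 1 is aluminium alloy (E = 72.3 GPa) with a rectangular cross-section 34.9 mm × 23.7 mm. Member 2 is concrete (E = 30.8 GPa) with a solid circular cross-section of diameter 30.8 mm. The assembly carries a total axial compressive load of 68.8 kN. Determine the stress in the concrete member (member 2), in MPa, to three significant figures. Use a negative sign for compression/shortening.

-25.6 MPa

A_1 = 827.1 mm².
A_2 = 745.1 mm².
Equal strain + equilibrium ⇒ each member carries load in proportion to AE: A₁E₁ = 59800000 N, A₂E₂ = 22950000 N, ΣAE = 82750000 N.
σ₂ = P·E₂/ΣAE = -68800·30800/82750000 = -25.61 MPa.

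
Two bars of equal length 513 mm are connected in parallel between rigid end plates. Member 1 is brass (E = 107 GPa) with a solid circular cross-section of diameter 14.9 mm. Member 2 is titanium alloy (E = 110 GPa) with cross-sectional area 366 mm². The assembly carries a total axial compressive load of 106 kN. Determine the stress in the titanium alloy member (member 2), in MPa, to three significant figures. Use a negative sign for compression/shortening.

-198 MPa

A_1 = 174.4 mm².
Equal strain + equilibrium ⇒ each member carries load in proportion to AE: A₁E₁ = 18660000 N, A₂E₂ = 40260000 N, ΣAE = 58920000 N.
σ₂ = P·E₂/ΣAE = -106000·110000/58920000 = -197.9 MPa.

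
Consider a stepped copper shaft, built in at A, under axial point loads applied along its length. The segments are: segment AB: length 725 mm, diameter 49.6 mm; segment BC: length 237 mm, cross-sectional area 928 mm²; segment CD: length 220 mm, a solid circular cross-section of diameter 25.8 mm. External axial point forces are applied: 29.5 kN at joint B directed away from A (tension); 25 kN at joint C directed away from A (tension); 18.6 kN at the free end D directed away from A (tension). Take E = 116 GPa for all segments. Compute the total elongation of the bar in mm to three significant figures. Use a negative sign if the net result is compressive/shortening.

Internal axial forces (sectioning from the free end, tension +): N_CD = 18.6 kN, N_BC = 43.6 kN, N_AB = 73.1 kN.
A_AB = 1932 mm².
A_CD = 522.8 mm².
δ_AB = 73100·725/(1932·116000) = 0.2365 mm
δ_BC = 43600·237/(928·116000) = 0.09599 mm
δ_CD = 18600·220/(522.8·116000) = 0.06748 mm
δ = Σδ_i = 0.3999 mm.

0.400 mm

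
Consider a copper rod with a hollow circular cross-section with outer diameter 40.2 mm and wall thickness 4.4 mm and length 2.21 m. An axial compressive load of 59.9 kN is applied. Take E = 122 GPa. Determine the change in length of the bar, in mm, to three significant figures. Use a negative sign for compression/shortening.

A = 494.9 mm².
δ_mech = NL/(AE) = -59900·2210/(494.9·122000) = -2.193 mm.

-2.19 mm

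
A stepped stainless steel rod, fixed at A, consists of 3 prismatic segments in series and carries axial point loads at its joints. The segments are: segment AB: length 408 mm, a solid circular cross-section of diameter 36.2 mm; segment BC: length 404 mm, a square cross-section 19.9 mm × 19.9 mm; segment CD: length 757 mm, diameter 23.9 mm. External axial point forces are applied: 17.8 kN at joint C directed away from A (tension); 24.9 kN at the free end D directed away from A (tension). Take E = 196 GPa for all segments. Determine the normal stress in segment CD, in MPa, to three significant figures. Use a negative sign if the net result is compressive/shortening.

55.5 MPa

Internal axial forces (sectioning from the free end, tension +): N_CD = 24.9 kN, N_BC = 42.7 kN, N_AB = 42.7 kN.
A_CD = 448.6 mm².
σ_CD = N_CD/A_CD = 24900/448.6 = 55.5 MPa.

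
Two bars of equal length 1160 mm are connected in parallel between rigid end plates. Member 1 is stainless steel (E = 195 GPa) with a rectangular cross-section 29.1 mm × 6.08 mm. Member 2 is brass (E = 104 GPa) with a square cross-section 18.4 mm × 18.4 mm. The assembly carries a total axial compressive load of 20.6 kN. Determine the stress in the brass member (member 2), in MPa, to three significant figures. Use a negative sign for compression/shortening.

A_1 = 176.9 mm².
A_2 = 338.6 mm².
Equal strain + equilibrium ⇒ each member carries load in proportion to AE: A₁E₁ = 34500000 N, A₂E₂ = 35210000 N, ΣAE = 69710000 N.
σ₂ = P·E₂/ΣAE = -20600·104000/69710000 = -30.73 MPa.

-30.7 MPa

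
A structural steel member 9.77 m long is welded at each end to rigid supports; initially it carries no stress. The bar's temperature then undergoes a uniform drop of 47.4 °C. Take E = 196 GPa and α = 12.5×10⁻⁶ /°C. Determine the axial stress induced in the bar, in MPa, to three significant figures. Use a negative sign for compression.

116 MPa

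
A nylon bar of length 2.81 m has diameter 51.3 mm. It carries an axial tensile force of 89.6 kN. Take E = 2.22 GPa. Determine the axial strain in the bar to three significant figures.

0.0195

A = 2067 mm².
σ = N/A = 43.35 MPa; ε = σ/E = 43.35/2220 = 1.953e-02.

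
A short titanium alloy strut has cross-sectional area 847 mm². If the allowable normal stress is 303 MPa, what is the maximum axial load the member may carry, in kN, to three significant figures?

P_max = σ_allow · A = 303 · 847 = 256600 N = 256.6 kN.

257 kN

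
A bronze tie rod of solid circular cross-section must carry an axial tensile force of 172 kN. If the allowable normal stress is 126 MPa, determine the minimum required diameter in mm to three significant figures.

Required area A ≥ P/σ_allow = 172000/126 = 1365 mm².
For a solid circular section, d ≥ √(4A/π) = 41.69 mm.

41.7 mm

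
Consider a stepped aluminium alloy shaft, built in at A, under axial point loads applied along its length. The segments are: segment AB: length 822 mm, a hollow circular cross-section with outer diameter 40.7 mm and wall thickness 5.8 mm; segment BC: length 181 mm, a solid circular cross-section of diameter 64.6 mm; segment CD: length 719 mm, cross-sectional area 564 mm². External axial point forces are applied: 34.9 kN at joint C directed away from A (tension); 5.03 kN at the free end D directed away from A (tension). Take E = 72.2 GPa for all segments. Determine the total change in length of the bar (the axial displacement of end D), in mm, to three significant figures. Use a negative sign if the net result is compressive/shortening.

0.834 mm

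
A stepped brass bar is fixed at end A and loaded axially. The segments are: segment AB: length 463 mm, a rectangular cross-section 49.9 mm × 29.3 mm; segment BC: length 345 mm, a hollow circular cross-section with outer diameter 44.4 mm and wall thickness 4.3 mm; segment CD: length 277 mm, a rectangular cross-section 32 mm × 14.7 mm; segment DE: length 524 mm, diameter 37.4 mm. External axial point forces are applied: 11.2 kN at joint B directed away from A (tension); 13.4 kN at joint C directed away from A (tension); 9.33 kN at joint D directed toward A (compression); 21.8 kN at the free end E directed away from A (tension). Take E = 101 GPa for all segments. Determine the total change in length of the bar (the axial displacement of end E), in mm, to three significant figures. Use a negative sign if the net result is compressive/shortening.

Internal axial forces (sectioning from the free end, tension +): N_DE = 21.8 kN, N_CD = 12.47 kN, N_BC = 25.87 kN, N_AB = 37.07 kN.
A_AB = 1462 mm².
A_BC = 541.7 mm².
A_CD = 470.4 mm².
A_DE = 1099 mm².
δ_AB = 37070·463/(1462·101000) = 0.1162 mm
δ_BC = 25870·345/(541.7·101000) = 0.1631 mm
δ_CD = 12470·277/(470.4·101000) = 0.0727 mm
δ_DE = 21800·524/(1099·101000) = 0.103 mm
δ = Σδ_i = 0.455 mm.

0.455 mm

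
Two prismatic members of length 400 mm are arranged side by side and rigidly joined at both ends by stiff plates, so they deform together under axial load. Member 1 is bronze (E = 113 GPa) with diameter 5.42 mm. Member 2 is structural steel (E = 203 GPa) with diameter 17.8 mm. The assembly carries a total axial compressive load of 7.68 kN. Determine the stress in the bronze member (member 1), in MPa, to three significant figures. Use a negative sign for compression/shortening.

A_1 = 23.07 mm².
A_2 = 248.8 mm².
Equal strain + equilibrium ⇒ each member carries load in proportion to AE: A₁E₁ = 2607000 N, A₂E₂ = 50520000 N, ΣAE = 53120000 N.
σ₁ = P·E₁/ΣAE = -7680·113000/53120000 = -16.34 MPa.

-16.3 MPa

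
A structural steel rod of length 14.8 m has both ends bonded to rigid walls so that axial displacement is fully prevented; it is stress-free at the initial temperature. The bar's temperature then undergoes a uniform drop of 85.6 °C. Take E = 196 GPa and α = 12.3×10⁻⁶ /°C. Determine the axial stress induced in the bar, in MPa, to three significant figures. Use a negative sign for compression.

206 MPa

Free thermal expansion αLΔT = 12.3e-6 · 14800 · -85.6 = -15.58 mm.
The walls impose strain ε = −(-15.58)/14800 = 1.0529e-03; σ = Eε = 196000 · 1.0529e-03 = 206.4 MPa.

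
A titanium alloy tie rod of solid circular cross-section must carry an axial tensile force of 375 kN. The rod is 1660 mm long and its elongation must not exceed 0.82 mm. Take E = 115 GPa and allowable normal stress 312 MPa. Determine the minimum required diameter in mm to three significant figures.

91.7 mm

Required area A ≥ P/σ_allow = 375000/312 = 1202 mm².
For a solid circular section, d ≥ √(4A/π) = 39.12 mm.
Elongation limit: A ≥ PL/(Eδ_allow) = 375000·1660/(115000·0.82) = 6601 mm² ⇒ d ≥ 91.68 mm.
The elongation limit governs.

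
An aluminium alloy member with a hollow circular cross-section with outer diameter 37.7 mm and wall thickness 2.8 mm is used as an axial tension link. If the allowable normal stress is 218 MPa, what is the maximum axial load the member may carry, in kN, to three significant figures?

66.9 kN

A = 307 mm².
P_max = σ_allow · A = 218 · 307 = 66930 N = 66.93 kN.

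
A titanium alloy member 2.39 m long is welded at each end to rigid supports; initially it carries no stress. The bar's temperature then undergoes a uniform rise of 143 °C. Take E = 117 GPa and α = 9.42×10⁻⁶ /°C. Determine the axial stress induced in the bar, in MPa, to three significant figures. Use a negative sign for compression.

Free thermal expansion αLΔT = 9.42e-6 · 2390 · 143 = 3.219 mm.
The walls impose strain ε = −(3.219)/2390 = -1.3471e-03; σ = Eε = 117000 · -1.3471e-03 = -157.6 MPa.

-158 MPa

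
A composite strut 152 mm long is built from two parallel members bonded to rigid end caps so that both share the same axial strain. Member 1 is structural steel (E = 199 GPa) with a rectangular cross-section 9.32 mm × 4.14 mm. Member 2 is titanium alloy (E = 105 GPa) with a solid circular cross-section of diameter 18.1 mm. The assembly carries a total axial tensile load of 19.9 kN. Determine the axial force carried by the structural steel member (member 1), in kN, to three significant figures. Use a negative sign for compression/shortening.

A_1 = 38.58 mm².
A_2 = 257.3 mm².
Equal strain + equilibrium ⇒ each member carries load in proportion to AE: A₁E₁ = 7678000 N, A₂E₂ = 27020000 N, ΣAE = 34700000 N.
F₁ = P·A₁E₁/ΣAE = 19900·7678000/34700000 = 4404 N.

4.40 kN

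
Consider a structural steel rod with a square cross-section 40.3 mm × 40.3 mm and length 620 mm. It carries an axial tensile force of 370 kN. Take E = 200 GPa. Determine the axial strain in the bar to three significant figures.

A = 1624 mm².
σ = N/A = 227.8 MPa; ε = σ/E = 227.8/200000 = 1.139e-03.

0.00114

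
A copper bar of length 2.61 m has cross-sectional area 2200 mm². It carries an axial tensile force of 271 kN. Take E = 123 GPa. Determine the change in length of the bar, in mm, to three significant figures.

2.61 mm

δ_mech = NL/(AE) = 271000·2610/(2200·123000) = 2.614 mm.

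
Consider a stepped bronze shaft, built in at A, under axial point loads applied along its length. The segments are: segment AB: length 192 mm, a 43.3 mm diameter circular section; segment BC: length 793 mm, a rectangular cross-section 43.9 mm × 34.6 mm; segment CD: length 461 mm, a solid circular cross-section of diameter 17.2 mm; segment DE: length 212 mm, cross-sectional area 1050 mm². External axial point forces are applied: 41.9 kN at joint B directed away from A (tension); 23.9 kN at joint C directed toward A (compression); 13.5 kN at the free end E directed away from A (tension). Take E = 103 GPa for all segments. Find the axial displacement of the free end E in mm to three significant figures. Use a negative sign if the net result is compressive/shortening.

0.274 mm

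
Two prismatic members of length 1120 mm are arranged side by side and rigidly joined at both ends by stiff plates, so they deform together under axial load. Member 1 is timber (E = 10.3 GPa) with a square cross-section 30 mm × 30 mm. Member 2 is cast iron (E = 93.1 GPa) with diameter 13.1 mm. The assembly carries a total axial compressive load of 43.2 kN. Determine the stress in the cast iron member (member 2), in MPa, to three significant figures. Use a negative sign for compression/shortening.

-184 MPa

A_1 = 900 mm².
A_2 = 134.8 mm².
Equal strain + equilibrium ⇒ each member carries load in proportion to AE: A₁E₁ = 9270000 N, A₂E₂ = 12550000 N, ΣAE = 21820000 N.
σ₂ = P·E₂/ΣAE = -43200·93100/21820000 = -184.3 MPa.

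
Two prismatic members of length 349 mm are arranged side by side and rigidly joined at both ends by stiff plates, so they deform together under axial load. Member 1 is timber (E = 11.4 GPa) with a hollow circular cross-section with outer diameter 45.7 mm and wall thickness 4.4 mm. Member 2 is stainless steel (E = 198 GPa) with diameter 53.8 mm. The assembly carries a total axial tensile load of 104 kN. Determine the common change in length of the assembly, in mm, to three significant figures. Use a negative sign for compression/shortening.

0.0795 mm

A_1 = 570.9 mm².
A_2 = 2273 mm².
Equal strain + equilibrium ⇒ each member carries load in proportion to AE: A₁E₁ = 6508000 N, A₂E₂ = 450100000 N, ΣAE = 456600000 N.
δ = PL/ΣAE = 104000·349/456600000 = 0.07949 mm.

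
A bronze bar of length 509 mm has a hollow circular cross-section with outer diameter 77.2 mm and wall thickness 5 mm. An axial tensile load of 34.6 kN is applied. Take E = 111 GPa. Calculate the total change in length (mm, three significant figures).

0.140 mm

A = 1134 mm².
δ_mech = NL/(AE) = 34600·509/(1134·111000) = 0.1399 mm.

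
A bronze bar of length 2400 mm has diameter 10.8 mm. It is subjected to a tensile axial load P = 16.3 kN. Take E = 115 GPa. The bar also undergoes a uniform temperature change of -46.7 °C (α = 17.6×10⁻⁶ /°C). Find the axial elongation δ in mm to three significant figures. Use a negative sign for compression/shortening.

1.74 mm

A = 91.61 mm².
δ_mech = NL/(AE) = 16300·2400/(91.61·115000) = 3.713 mm.
δ_thermal = αLΔT = 17.6e-6·2400·-46.7 = -1.973 mm.
δ = δ_mech + δ_thermal = 1.741 mm.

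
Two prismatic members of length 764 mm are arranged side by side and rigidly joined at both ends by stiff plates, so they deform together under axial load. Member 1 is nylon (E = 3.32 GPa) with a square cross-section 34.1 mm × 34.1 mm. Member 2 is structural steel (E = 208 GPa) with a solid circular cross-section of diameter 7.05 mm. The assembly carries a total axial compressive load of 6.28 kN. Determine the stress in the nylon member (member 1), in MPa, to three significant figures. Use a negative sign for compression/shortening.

A_1 = 1163 mm².
A_2 = 39.04 mm².
Equal strain + equilibrium ⇒ each member carries load in proportion to AE: A₁E₁ = 3861000 N, A₂E₂ = 8120000 N, ΣAE = 11980000 N.
σ₁ = P·E₁/ΣAE = -6280·3320/11980000 = -1.74 MPa.

-1.74 MPa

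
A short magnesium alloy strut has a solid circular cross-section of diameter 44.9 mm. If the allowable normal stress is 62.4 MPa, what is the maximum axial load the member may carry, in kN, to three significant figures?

A = 1583 mm².
P_max = σ_allow · A = 62.4 · 1583 = 98800 N = 98.8 kN.

98.8 kN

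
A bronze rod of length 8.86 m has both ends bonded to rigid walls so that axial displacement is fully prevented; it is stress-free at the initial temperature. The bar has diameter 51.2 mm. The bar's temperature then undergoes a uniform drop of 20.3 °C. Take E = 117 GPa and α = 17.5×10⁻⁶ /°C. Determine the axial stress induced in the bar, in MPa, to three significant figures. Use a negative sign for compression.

Free thermal expansion αLΔT = 17.5e-6 · 8860 · -20.3 = -3.148 mm.
The walls impose strain ε = −(-3.148)/8860 = 3.5525e-04; σ = Eε = 117000 · 3.5525e-04 = 41.56 MPa.

41.6 MPa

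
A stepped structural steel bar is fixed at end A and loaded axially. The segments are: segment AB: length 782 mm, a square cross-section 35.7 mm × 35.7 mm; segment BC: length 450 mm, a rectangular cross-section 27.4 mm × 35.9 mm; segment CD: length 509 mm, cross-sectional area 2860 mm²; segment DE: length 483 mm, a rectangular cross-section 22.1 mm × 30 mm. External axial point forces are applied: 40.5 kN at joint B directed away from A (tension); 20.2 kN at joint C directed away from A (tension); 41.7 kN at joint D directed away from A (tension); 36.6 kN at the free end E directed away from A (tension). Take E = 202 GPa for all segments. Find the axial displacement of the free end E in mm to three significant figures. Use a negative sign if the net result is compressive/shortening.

0.846 mm

Internal axial forces (sectioning from the free end, tension +): N_DE = 36.6 kN, N_CD = 78.3 kN, N_BC = 98.5 kN, N_AB = 139 kN.
A_AB = 1274 mm².
A_BC = 983.7 mm².
A_DE = 663 mm².
δ_AB = 139000·782/(1274·202000) = 0.4222 mm
δ_BC = 98500·450/(983.7·202000) = 0.2231 mm
δ_CD = 78300·509/(2860·202000) = 0.06899 mm
δ_DE = 36600·483/(663·202000) = 0.132 mm
δ = Σδ_i = 0.8463 mm.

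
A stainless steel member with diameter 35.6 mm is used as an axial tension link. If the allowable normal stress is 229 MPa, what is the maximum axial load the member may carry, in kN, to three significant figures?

A = 995.4 mm².
P_max = σ_allow · A = 229 · 995.4 = 227900 N = 227.9 kN.

228 kN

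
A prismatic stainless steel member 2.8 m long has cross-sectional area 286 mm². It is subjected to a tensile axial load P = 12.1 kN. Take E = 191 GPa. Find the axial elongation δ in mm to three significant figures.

δ_mech = NL/(AE) = 12100·2800/(286·191000) = 0.6202 mm.

0.620 mm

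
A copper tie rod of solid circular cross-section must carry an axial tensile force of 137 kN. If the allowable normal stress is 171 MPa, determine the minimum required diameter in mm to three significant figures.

31.9 mm

Required area A ≥ P/σ_allow = 137000/171 = 801.2 mm².
For a solid circular section, d ≥ √(4A/π) = 31.94 mm.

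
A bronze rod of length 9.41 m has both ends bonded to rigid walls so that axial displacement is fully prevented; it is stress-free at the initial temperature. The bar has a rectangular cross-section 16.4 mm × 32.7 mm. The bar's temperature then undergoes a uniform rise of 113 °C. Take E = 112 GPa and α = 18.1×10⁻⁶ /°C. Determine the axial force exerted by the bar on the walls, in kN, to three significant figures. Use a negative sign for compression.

Free thermal expansion αLΔT = 18.1e-6 · 9410 · 113 = 19.25 mm.
The walls impose strain ε = −(19.25)/9410 = -2.0453e-03; σ = Eε = 112000 · -2.0453e-03 = -229.1 MPa.
Wall reaction R = σ·A = -229.1·536.3 = -122800 N = -122.8 kN.

-123 kN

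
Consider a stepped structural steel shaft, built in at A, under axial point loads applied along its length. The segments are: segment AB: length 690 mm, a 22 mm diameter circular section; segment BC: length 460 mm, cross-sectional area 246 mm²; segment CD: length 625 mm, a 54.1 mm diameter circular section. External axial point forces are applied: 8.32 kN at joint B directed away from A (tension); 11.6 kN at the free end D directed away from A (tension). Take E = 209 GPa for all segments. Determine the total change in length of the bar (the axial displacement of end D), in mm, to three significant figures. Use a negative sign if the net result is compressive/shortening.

Internal axial forces (sectioning from the free end, tension +): N_CD = 11.6 kN, N_BC = 11.6 kN, N_AB = 19.92 kN.
A_AB = 380.1 mm².
A_CD = 2299 mm².
δ_AB = 19920·690/(380.1·209000) = 0.173 mm
δ_BC = 11600·460/(246·209000) = 0.1038 mm
δ_CD = 11600·625/(2299·209000) = 0.01509 mm
δ = Σδ_i = 0.2919 mm.

0.292 mm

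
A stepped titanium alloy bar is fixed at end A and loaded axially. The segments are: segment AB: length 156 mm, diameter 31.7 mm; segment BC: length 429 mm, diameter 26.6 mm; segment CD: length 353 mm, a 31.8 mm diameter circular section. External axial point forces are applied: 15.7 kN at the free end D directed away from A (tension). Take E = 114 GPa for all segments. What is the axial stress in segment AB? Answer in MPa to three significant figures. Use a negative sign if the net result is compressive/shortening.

Internal axial forces (sectioning from the free end, tension +): N_CD = 15.7 kN, N_BC = 15.7 kN, N_AB = 15.7 kN.
A_AB = 789.2 mm².
σ_AB = N_AB/A_AB = 15700/789.2 = 19.89 MPa.

19.9 MPa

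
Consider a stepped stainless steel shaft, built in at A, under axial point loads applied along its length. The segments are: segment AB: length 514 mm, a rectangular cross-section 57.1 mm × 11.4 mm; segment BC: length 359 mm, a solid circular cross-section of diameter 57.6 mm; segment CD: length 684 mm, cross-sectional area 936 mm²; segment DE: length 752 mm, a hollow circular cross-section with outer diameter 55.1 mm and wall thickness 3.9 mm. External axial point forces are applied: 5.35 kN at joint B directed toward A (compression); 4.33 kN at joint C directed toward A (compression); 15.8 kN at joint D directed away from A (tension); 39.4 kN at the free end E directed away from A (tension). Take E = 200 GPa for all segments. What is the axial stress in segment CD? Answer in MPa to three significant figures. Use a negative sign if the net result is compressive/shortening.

Internal axial forces (sectioning from the free end, tension +): N_DE = 39.4 kN, N_CD = 55.2 kN, N_BC = 50.87 kN, N_AB = 45.52 kN.
σ_CD = N_CD/A_CD = 55200/936 = 58.97 MPa.

59.0 MPa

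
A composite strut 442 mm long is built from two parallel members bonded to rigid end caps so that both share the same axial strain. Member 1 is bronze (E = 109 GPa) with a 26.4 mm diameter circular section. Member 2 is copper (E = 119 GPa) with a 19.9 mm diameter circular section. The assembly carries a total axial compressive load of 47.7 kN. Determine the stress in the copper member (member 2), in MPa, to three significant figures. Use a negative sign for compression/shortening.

A_1 = 547.4 mm².
A_2 = 311 mm².
Equal strain + equilibrium ⇒ each member carries load in proportion to AE: A₁E₁ = 59670000 N, A₂E₂ = 37010000 N, ΣAE = 96680000 N.
σ₂ = P·E₂/ΣAE = -47700·119000/96680000 = -58.71 MPa.

-58.7 MPa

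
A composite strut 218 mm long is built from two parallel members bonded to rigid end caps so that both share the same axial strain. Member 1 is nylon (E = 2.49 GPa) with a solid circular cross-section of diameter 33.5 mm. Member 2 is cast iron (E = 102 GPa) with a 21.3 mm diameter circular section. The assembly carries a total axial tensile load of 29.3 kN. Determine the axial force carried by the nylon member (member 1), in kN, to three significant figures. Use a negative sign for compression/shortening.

1.67 kN

A_1 = 881.4 mm².
A_2 = 356.3 mm².
Equal strain + equilibrium ⇒ each member carries load in proportion to AE: A₁E₁ = 2195000 N, A₂E₂ = 36350000 N, ΣAE = 38540000 N.
F₁ = P·A₁E₁/ΣAE = 29300·2195000/38540000 = 1669 N.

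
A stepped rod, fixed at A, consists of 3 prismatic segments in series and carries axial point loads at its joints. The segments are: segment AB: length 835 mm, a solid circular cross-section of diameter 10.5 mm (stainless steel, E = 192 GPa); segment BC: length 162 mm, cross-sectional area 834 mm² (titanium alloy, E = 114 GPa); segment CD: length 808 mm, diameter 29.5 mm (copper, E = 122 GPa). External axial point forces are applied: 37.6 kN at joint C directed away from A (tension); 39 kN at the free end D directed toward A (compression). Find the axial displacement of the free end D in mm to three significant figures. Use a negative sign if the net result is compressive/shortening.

Internal axial forces (sectioning from the free end, tension +): N_CD = -39 kN, N_BC = -1.4 kN, N_AB = -1.4 kN.
A_AB = 86.59 mm².
A_CD = 683.5 mm².
δ_AB = -1400·835/(86.59·192000) = -0.07031 mm
δ_BC = -1400·162/(834·114000) = -0.002385 mm
δ_CD = -39000·808/(683.5·122000) = -0.3779 mm
δ = Σδ_i = -0.4506 mm.

-0.451 mm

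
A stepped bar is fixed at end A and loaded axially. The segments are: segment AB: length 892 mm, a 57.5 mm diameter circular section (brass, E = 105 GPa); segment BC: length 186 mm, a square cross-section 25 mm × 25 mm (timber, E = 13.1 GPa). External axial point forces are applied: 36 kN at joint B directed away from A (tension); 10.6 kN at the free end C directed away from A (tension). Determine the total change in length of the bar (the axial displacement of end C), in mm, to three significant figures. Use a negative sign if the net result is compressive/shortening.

0.393 mm

Internal axial forces (sectioning from the free end, tension +): N_BC = 10.6 kN, N_AB = 46.6 kN.
A_AB = 2597 mm².
A_BC = 625 mm².
δ_AB = 46600·892/(2597·105000) = 0.1525 mm
δ_BC = 10600·186/(625·13100) = 0.2408 mm
δ = Σδ_i = 0.3933 mm.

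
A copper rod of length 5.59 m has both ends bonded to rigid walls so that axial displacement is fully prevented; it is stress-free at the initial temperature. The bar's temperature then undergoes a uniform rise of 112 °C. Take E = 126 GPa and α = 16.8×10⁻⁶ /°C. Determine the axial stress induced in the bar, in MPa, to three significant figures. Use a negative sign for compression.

Free thermal expansion αLΔT = 16.8e-6 · 5590 · 112 = 10.52 mm.
The walls impose strain ε = −(10.52)/5590 = -1.8816e-03; σ = Eε = 126000 · -1.8816e-03 = -237.1 MPa.

-237 MPa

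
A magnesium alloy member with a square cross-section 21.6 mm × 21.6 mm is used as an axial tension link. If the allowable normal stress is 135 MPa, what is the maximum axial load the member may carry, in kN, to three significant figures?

63.0 kN

A = 466.6 mm².
P_max = σ_allow · A = 135 · 466.6 = 62990 N = 62.99 kN.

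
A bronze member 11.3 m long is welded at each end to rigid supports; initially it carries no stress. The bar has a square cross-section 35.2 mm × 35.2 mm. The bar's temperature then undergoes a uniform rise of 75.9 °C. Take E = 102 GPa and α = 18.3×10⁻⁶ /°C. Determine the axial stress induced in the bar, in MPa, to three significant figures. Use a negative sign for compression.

-142 MPa

Free thermal expansion αLΔT = 18.3e-6 · 11300 · 75.9 = 15.7 mm.
The walls impose strain ε = −(15.7)/11300 = -1.3890e-03; σ = Eε = 102000 · -1.3890e-03 = -141.7 MPa.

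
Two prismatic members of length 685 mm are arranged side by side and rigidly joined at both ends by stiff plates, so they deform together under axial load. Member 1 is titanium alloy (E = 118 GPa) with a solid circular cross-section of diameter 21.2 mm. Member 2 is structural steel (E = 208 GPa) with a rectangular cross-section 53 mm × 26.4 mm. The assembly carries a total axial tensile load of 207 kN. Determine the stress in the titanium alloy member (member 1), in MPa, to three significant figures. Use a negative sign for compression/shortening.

A_1 = 353 mm².
A_2 = 1399 mm².
Equal strain + equilibrium ⇒ each member carries load in proportion to AE: A₁E₁ = 41650000 N, A₂E₂ = 291000000 N, ΣAE = 332700000 N.
σ₁ = P·E₁/ΣAE = 207000·118000/332700000 = 73.42 MPa.

73.4 MPa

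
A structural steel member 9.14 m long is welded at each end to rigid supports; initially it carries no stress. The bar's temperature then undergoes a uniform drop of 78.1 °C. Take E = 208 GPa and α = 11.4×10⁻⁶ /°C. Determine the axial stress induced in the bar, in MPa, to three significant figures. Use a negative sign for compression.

Free thermal expansion αLΔT = 11.4e-6 · 9140 · -78.1 = -8.138 mm.
The walls impose strain ε = −(-8.138)/9140 = 8.9034e-04; σ = Eε = 208000 · 8.9034e-04 = 185.2 MPa.

185 MPa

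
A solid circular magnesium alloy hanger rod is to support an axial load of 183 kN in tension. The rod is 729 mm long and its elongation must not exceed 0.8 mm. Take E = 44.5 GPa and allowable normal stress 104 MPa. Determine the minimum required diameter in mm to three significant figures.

69.1 mm

Required area A ≥ P/σ_allow = 183000/104 = 1760 mm².
For a solid circular section, d ≥ √(4A/π) = 47.33 mm.
Elongation limit: A ≥ PL/(Eδ_allow) = 183000·729/(44500·0.8) = 3747 mm² ⇒ d ≥ 69.07 mm.
The elongation limit governs.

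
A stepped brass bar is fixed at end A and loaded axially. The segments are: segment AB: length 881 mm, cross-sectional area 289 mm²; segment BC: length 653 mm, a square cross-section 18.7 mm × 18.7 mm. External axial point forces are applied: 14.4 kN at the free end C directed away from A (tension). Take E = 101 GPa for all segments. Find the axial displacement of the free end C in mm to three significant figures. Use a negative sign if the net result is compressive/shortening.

0.701 mm

Internal axial forces (sectioning from the free end, tension +): N_BC = 14.4 kN, N_AB = 14.4 kN.
A_BC = 349.7 mm².
δ_AB = 14400·881/(289·101000) = 0.4346 mm
δ_BC = 14400·653/(349.7·101000) = 0.2662 mm
δ = Σδ_i = 0.7009 mm.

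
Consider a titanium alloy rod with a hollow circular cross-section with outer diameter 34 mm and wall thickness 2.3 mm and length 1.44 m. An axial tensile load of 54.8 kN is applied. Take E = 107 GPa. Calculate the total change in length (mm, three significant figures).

A = 229.1 mm².
δ_mech = NL/(AE) = 54800·1440/(229.1·107000) = 3.22 mm.

3.22 mm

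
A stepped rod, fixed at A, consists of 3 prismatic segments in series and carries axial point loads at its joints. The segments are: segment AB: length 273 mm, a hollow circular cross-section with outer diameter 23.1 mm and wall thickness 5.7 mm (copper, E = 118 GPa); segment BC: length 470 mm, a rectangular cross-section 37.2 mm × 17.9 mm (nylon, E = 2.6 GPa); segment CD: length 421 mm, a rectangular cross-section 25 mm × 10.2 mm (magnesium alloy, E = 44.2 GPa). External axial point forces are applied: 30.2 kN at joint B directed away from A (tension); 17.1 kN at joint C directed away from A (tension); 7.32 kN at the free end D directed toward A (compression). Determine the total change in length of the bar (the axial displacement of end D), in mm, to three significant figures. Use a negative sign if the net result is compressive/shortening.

2.68 mm

Internal axial forces (sectioning from the free end, tension +): N_CD = -7.32 kN, N_BC = 9.78 kN, N_AB = 39.98 kN.
A_AB = 311.6 mm².
A_BC = 665.9 mm².
A_CD = 255 mm².
δ_AB = 39980·273/(311.6·118000) = 0.2969 mm
δ_BC = 9780·470/(665.9·2600) = 2.655 mm
δ_CD = -7320·421/(255·44200) = -0.2734 mm
δ = Σδ_i = 2.678 mm.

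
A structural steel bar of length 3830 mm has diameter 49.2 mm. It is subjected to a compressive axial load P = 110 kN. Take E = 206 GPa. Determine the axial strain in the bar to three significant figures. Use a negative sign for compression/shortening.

-2.81e-04

A = 1901 mm².
σ = N/A = -57.86 MPa; ε = σ/E = -57.86/206000 = -2.809e-04.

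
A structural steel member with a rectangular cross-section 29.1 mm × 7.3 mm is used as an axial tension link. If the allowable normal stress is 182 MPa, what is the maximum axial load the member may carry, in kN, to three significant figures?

A = 212.4 mm².
P_max = σ_allow · A = 182 · 212.4 = 38660 N = 38.66 kN.

38.7 kN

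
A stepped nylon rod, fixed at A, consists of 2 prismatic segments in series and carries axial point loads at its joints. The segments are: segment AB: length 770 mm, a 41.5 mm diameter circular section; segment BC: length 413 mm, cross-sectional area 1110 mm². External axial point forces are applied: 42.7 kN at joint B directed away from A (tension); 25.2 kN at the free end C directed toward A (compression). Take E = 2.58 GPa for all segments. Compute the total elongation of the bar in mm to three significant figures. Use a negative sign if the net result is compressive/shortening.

0.227 mm

Internal axial forces (sectioning from the free end, tension +): N_BC = -25.2 kN, N_AB = 17.5 kN.
A_AB = 1353 mm².
δ_AB = 17500·770/(1353·2580) = 3.861 mm
δ_BC = -25200·413/(1110·2580) = -3.634 mm
δ = Σδ_i = 0.227 mm.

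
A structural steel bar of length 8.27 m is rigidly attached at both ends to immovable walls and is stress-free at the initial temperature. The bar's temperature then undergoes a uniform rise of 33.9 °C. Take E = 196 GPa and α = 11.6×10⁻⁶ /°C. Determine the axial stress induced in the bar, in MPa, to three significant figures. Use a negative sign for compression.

-77.1 MPa

Free thermal expansion αLΔT = 11.6e-6 · 8270 · 33.9 = 3.252 mm.
The walls impose strain ε = −(3.252)/8270 = -3.9324e-04; σ = Eε = 196000 · -3.9324e-04 = -77.08 MPa.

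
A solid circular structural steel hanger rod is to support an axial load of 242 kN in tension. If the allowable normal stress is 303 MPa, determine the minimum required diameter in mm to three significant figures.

31.9 mm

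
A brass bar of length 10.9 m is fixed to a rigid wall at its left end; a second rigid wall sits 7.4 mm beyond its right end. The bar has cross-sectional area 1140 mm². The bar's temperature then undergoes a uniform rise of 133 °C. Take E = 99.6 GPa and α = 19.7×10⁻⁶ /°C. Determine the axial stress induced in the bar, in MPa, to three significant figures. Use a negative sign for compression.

Free thermal expansion αLΔT = 19.7e-6 · 10900 · 133 = 28.56 mm.
The walls engage after the gap closes; constrained expansion = 28.56 − 7.4 = 21.16 mm.
The walls impose strain ε = −(21.16)/10900 = -1.9412e-03; σ = Eε = 99600 · -1.9412e-03 = -193.3 MPa.

-193 MPa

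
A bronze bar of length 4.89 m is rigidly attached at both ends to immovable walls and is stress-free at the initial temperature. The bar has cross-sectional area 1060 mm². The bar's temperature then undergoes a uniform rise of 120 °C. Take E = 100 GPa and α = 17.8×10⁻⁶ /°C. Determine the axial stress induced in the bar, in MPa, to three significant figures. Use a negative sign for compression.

-214 MPa

Free thermal expansion αLΔT = 17.8e-6 · 4890 · 120 = 10.45 mm.
The walls impose strain ε = −(10.45)/4890 = -2.1360e-03; σ = Eε = 100000 · -2.1360e-03 = -213.6 MPa.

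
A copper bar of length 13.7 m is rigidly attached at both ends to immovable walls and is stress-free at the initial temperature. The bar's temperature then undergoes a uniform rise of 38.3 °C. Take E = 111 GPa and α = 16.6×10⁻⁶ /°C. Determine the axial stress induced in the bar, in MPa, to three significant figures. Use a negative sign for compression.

-70.6 MPa

Free thermal expansion αLΔT = 16.6e-6 · 13700 · 38.3 = 8.71 mm.
The walls impose strain ε = −(8.71)/13700 = -6.3578e-04; σ = Eε = 111000 · -6.3578e-04 = -70.57 MPa.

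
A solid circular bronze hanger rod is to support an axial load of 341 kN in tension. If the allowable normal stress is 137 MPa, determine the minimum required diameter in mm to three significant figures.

56.3 mm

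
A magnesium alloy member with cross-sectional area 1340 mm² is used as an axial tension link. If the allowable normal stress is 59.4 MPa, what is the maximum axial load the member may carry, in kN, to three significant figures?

P_max = σ_allow · A = 59.4 · 1340 = 79600 N = 79.6 kN.

79.6 kN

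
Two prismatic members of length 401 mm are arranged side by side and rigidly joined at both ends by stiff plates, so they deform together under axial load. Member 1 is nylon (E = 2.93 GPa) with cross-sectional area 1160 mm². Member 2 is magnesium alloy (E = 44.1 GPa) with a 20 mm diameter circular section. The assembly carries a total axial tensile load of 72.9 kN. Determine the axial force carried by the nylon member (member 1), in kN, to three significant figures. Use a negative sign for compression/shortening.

A_2 = 314.2 mm².
Equal strain + equilibrium ⇒ each member carries load in proportion to AE: A₁E₁ = 3399000 N, A₂E₂ = 13850000 N, ΣAE = 17250000 N.
F₁ = P·A₁E₁/ΣAE = 72900·3399000/17250000 = 14360 N.

14.4 kN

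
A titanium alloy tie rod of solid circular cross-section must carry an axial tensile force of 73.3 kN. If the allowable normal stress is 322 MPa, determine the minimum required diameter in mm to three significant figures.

17.0 mm

Required area A ≥ P/σ_allow = 73300/322 = 227.6 mm².
For a solid circular section, d ≥ √(4A/π) = 17.02 mm.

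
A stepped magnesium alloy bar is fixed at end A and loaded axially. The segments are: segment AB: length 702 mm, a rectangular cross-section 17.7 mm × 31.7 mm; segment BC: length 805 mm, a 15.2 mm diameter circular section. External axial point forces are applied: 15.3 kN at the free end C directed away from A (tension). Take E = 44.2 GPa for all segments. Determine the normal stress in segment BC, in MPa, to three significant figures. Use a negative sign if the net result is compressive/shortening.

Internal axial forces (sectioning from the free end, tension +): N_BC = 15.3 kN, N_AB = 15.3 kN.
A_BC = 181.5 mm².
σ_BC = N_BC/A_BC = 15300/181.5 = 84.32 MPa.

84.3 MPa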